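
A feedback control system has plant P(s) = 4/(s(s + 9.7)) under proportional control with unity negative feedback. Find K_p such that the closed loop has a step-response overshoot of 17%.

From %OS = 100·exp(−πζ/√(1−ζ²)) = 17%, ζ = −ln(0.17)/√(π²+ln²(0.17)) = 0.4913.
Characteristic equation s² + 9.7s + 4K_p = 0 gives ζ = 9.7/(2√(4K_p)).
Setting ζ = 0.4913: √(4K_p) = 9.7/(2·0.4913) = 9.872, so K_p = 97.46/4 = 24.4.

K_p = 24.4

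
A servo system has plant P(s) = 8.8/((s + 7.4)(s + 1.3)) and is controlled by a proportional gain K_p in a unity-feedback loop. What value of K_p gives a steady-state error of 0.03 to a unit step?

For a type-0 loop with proportional control, e_ss = 1/(1 + K_p·P(0)).
P(0) = 0.9148. Require 1/(1 + K_p·0.9148) = 0.03, so 1 + 0.9148·K_p = 33.33.
K_p = (33.33 − 1)/0.9148 = 35.3.

K_p = 35.3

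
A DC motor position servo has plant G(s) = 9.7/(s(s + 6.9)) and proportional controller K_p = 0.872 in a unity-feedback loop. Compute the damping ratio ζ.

The closed-loop denominator is s(s+6.9) + 0.872·9.7 = s² + 6.9s + 8.458.
Matching s² + 2ζω_n s + ω_n²: ω_n = √8.458 = 2.908 rad/s and 2ζω_n = 6.9, so ζ = 6.9/(2·2.908) = 1.19.

ζ = 1.19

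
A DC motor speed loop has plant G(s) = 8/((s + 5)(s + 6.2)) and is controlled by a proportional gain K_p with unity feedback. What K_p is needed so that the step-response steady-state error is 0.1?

The loop is type 0, so e_ss(step) = 1/(1 + K_pos) with K_pos = K_p·G(0).
G(0) = 0.2581. Require 1/(1 + K_p·0.2581) = 0.1, so 1 + 0.2581·K_p = 10.
K_p = (10 − 1)/0.2581 = 34.9.

K_p = 34.9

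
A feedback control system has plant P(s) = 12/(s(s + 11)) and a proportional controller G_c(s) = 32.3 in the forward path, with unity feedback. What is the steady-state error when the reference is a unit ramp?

0.0284

The loop has one pole at the origin (type 1). Velocity error constant K_v = lim_{s→0} s·G_c(s)P(s) = 32.3·12/11 = 35.24.
Steady-state error to a unit ramp: e_ss = 1/K_v = 0.0284.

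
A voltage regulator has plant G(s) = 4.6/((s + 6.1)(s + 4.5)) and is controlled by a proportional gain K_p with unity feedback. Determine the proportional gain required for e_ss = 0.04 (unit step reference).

K_p = 143

The loop is type 0, so e_ss(step) = 1/(1 + K_pos) with K_pos = K_p·G(0).
G(0) = 0.1676. Require 1/(1 + K_p·0.1676) = 0.04, so 1 + 0.1676·K_p = 25.
K_p = (25 − 1)/0.1676 = 143.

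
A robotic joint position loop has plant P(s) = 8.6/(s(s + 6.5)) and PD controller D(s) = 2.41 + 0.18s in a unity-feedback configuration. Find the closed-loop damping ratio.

Forward path: (2.41 + 0.18s)·8.6/(s(s+6.5)). The closed-loop characteristic equation is s² + (6.5 + 8.6·0.18)s + 8.6·2.41 = 0.
That is s² + 8.048s + 20.73 = 0, so ω_n = 4.553 rad/s and ζ = 8.048/(2·4.553) = 0.8839.

ζ = 0.884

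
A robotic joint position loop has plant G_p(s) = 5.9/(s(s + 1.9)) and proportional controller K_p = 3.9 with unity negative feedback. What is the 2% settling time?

T_s ≈ 4.21 s

The closed-loop denominator s² + 1.9s + 23.01 gives ω_n = √23.01 = 4.797 and ζ = 1.9/(2ω_n) = 0.198.
2% settling time T_s ≈ 4/(ζω_n) = 4/0.95 = 4.21 s.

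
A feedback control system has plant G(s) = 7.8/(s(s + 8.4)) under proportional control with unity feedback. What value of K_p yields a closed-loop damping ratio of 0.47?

Closed-loop characteristic equation: s² + 8.4s + K_p·7.8 = 0.
So ω_n = √(7.8K_p) and 2ζω_n = 8.4, giving ζ = 8.4/(2√(7.8K_p)).
Setting ζ = 0.47: √(7.8K_p) = 8.4/(2·0.47) = 8.936, so K_p = 79.86/7.8 = 10.2.

K_p = 10.2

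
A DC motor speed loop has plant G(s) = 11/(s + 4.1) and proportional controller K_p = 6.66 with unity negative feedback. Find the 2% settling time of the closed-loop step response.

Closed-loop transfer function: T(s) = K_p·G(s)/(1 + K_p·G(s)) = 73.26/(s + 4.1 + 73.26) = 73.26/(s + 77.36).
Time constant τ = 1/77.36 = 0.01293 s, so the 2% settling time is about 4τ = 0.0517 s.

T_s ≈ 0.0517 s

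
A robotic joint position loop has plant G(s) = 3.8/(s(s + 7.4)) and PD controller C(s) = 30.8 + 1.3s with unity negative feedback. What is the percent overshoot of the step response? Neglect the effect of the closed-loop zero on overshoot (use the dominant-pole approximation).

Forward path: (30.8 + 1.3s)·3.8/(s(s+7.4)). The closed-loop characteristic equation is s² + (7.4 + 3.8·1.3)s + 3.8·30.8 = 0.
That is s² + 12.34s + 117 = 0, so ω_n = 10.82 rad/s and ζ = 12.34/(2·10.82) = 0.5703.
%OS = 100·exp(−πζ/√(1−ζ²)) = 11.3%.

11.3%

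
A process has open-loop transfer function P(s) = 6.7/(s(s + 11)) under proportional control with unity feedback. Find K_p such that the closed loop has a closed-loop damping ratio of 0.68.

K_p = 9.76

Closed-loop characteristic equation: s² + 11s + K_p·6.7 = 0.
So ω_n = √(6.7K_p) and 2ζω_n = 11, giving ζ = 11/(2√(6.7K_p)).
Setting ζ = 0.68: √(6.7K_p) = 11/(2·0.68) = 8.088, so K_p = 65.42/6.7 = 9.76.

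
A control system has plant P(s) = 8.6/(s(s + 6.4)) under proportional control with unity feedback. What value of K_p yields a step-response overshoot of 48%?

From %OS = 100·exp(−πζ/√(1−ζ²)) = 48%, ζ = −ln(0.48)/√(π²+ln²(0.48)) = 0.2275.
Characteristic equation s² + 6.4s + 8.6K_p = 0 gives ζ = 6.4/(2√(8.6K_p)).
Setting ζ = 0.2275: √(8.6K_p) = 6.4/(2·0.2275) = 14.07, so K_p = 197.8/8.6 = 23.

K_p = 23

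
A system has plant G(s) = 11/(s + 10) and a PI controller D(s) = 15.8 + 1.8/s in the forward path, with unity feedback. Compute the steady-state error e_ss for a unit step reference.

0

The open loop D(s)G(s) has a pole at the origin (type 1), so the static position error constant is infinite and e_ss = 1/(1+∞) = 0.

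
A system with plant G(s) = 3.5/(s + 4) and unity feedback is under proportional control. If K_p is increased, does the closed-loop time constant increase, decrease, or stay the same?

The closed-loop bandwidth 4+K_p·3.5 grows with K_p, so τ shrinks.

decrease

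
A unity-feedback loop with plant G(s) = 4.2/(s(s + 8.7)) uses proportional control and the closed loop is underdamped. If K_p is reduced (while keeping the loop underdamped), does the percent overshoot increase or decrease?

ζ = 8.7/(2√(4.2K_p)) rises as K_p falls; higher damping means less overshoot.

decrease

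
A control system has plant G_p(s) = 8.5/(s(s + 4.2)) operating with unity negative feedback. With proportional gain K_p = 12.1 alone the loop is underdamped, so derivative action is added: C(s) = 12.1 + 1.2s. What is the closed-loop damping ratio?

Forward path: (12.1 + 1.2s)·8.5/(s(s+4.2)). The closed-loop characteristic equation is s² + (4.2 + 8.5·1.2)s + 8.5·12.1 = 0.
That is s² + 14.4s + 102.8 = 0, so ω_n = 10.14 rad/s and ζ = 14.4/(2·10.14) = 0.71.

ζ = 0.71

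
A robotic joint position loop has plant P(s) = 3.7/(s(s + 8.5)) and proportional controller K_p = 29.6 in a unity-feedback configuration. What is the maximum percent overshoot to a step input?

24.8%

Closed-loop characteristic equation: s² + 8.5s + 109.5 = 0, so ω_n = 10.47 rad/s and ζ = 8.5/(2·10.47) = 0.4061.
%OS = 100·exp(−πζ/√(1−ζ²)) = 100·exp(−π·0.4061/√0.8351) = 24.8%.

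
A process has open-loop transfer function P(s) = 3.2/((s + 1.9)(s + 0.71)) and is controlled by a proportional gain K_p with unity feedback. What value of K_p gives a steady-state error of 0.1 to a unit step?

For a type-0 loop with proportional control, e_ss = 1/(1 + K_p·P(0)).
P(0) = 2.372. Require 1/(1 + K_p·2.372) = 0.1, so 1 + 2.372·K_p = 10.
K_p = (10 − 1)/2.372 = 3.79.

K_p = 3.79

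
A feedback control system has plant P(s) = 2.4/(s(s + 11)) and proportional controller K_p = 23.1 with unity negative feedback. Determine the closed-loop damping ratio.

1 + K_p·P(s) = 0 gives s² + 11s + 55.44 = 0.
Matching s² + 2ζω_n s + ω_n²: ω_n = √55.44 = 7.446 rad/s and 2ζω_n = 11, so ζ = 11/(2·7.446) = 0.739.

ζ = 0.739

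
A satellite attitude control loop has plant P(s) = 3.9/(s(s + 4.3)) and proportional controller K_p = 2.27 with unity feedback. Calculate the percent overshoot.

3.75%

From 1 + K_pP(s) = 0: s² + 4.3s + 8.853 = 0 ⇒ ω_n = 2.975, ζ = 0.7226.
%OS = 100·exp(−πζ/√(1−ζ²)) = 100·exp(−π·0.7226/√0.4779) = 3.75%.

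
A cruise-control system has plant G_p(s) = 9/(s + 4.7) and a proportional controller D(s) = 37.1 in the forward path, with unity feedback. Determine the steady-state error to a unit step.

The loop is type 0. Static position error constant K_pos = D(0)·G_p(0) = 37.1·1.915 = 71.04.
Steady-state error to a unit step: e_ss = 1/(1+K_pos) = 1/72.04 = 0.0139.

0.0139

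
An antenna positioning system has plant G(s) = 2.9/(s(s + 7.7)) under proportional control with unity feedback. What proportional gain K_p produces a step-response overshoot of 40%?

From %OS = 100·exp(−πζ/√(1−ζ²)) = 40%, ζ = −ln(0.4)/√(π²+ln²(0.4)) = 0.28.
Characteristic equation s² + 7.7s + 2.9K_p = 0 gives ζ = 7.7/(2√(2.9K_p)).
Setting ζ = 0.28: √(2.9K_p) = 7.7/(2·0.28) = 13.75, so K_p = 189.1/2.9 = 65.2.

K_p = 65.2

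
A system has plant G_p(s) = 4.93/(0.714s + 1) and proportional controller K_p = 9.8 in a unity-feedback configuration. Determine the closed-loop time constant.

τ = 0.0145 s

Closed loop: T(s) = K_p·G_p/(1+K_p·G_p) = 48.31/(0.714s + 1 + 48.31), with pole at s = −(1 + 48.31)/0.714 = −69.07.
Closed-loop time constant τ = 1/69.07 = 0.0145 s.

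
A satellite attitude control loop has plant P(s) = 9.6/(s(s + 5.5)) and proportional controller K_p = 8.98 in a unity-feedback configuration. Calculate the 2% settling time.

From 1 + K_pP(s) = 0: s² + 5.5s + 86.21 = 0 ⇒ ω_n = 9.285, ζ = 0.2962.
2% settling time T_s ≈ 4/(ζω_n) = 4/2.75 = 1.45 s.

T_s ≈ 1.45 s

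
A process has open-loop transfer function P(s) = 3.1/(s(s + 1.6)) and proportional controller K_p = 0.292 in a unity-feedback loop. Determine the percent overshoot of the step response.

0.759%

Closed-loop characteristic equation: s² + 1.6s + 0.9052 = 0, so ω_n = 0.9514 rad/s and ζ = 1.6/(2·0.9514) = 0.8408.
%OS = 100·exp(−πζ/√(1−ζ²)) = 100·exp(−π·0.8408/√0.293) = 0.759%.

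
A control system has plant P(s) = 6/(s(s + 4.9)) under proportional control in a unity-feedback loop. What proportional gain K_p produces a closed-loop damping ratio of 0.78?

K_p = 1.64

Closed-loop characteristic equation: s² + 4.9s + K_p·6 = 0.
So ω_n = √(6K_p) and 2ζω_n = 4.9, giving ζ = 4.9/(2√(6K_p)).
Setting ζ = 0.78: √(6K_p) = 4.9/(2·0.78) = 3.141, so K_p = 9.866/6 = 1.64.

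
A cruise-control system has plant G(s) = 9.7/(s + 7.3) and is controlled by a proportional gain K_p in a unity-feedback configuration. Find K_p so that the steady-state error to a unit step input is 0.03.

For a type-0 loop with proportional control, e_ss = 1/(1 + K_p·G(0)).
G(0) = 1.329. Require 1/(1 + K_p·1.329) = 0.03, so 1 + 1.329·K_p = 33.33.
K_p = (33.33 − 1)/1.329 = 24.3.

K_p = 24.3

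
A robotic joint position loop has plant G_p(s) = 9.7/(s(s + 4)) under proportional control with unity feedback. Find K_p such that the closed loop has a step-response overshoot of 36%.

From %OS = 100·exp(−πζ/√(1−ζ²)) = 36%, ζ = −ln(0.36)/√(π²+ln²(0.36)) = 0.3093.
Characteristic equation s² + 4s + 9.7K_p = 0 gives ζ = 4/(2√(9.7K_p)).
Setting ζ = 0.3093: √(9.7K_p) = 4/(2·0.3093) = 6.467, so K_p = 41.82/9.7 = 4.31.

K_p = 4.31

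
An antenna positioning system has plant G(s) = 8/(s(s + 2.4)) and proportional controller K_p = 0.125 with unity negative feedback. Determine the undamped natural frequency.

ω_n = 1 rad/s

With unity feedback the closed-loop characteristic equation is s² + 2.4s + 0.125·8 = s² + 2.4s + 1 = 0.
Matching s² + 2ζω_n s + ω_n²: ω_n = √1 = 1 rad/s and 2ζω_n = 2.4, so ζ = 2.4/(2·1) = 1.2.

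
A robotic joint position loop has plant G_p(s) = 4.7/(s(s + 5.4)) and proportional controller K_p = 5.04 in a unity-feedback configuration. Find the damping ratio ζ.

The closed-loop denominator is s(s+5.4) + 5.04·4.7 = s² + 5.4s + 23.69.
So ω_n² = 23.69 ⇒ ω_n = 4.867 rad/s, and ζ = 5.4/(2ω_n) = 0.555.

ζ = 0.555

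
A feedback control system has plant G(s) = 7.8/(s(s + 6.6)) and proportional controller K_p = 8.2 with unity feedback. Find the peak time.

T_p = 0.431 s

The closed-loop denominator s² + 6.6s + 63.96 gives ω_n = √63.96 = 7.997 and ζ = 6.6/(2ω_n) = 0.4126.
Damped frequency ω_d = ω_n√(1−ζ²) = 7.285 rad/s, so peak time T_p = π/ω_d = 0.431 s.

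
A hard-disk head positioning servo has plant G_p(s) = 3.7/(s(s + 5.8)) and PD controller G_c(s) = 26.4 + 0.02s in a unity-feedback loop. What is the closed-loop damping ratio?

Forward path: (26.4 + 0.02s)·3.7/(s(s+5.8)). The closed-loop characteristic equation is s² + (5.8 + 3.7·0.02)s + 3.7·26.4 = 0.
That is s² + 5.874s + 97.68 = 0, so ω_n = 9.883 rad/s and ζ = 5.874/(2·9.883) = 0.2972.

ζ = 0.297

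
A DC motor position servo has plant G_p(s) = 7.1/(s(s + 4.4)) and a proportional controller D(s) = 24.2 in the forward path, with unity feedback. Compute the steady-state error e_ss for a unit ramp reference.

The loop has one pole at the origin (type 1). Velocity error constant K_v = lim_{s→0} s·D(s)G_p(s) = 24.2·7.1/4.4 = 39.05.
Steady-state error to a unit ramp: e_ss = 1/K_v = 0.0256.

0.0256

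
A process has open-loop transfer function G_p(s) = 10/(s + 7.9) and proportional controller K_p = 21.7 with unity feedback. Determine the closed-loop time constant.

τ = 0.00445 s

Closed-loop transfer function: T(s) = K_p·G_p(s)/(1 + K_p·G_p(s)) = 217/(s + 7.9 + 217) = 217/(s + 224.9).
Time constant τ = 1/224.9 = 0.00445 s.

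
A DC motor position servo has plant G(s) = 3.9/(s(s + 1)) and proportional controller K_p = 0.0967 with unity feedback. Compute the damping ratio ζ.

1 + K_p·G(s) = 0 gives s² + 1s + 0.3771 = 0.
So ω_n² = 0.3771 ⇒ ω_n = 0.6141 rad/s, and ζ = 1/(2ω_n) = 0.814.

ζ = 0.814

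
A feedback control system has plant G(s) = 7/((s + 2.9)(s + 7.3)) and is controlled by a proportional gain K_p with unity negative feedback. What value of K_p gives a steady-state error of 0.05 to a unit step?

K_p = 57.5

For a type-0 loop with proportional control, e_ss = 1/(1 + K_p·G(0)).
G(0) = 0.3307. Require 1/(1 + K_p·0.3307) = 0.05, so 1 + 0.3307·K_p = 20.
K_p = (20 − 1)/0.3307 = 57.5.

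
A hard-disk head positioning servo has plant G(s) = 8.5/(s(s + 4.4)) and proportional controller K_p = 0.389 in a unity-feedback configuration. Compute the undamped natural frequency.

1 + K_p·G(s) = 0 gives s² + 4.4s + 3.307 = 0.
So ω_n² = 3.307 ⇒ ω_n = 1.818 rad/s, and ζ = 4.4/(2ω_n) = 1.21.

ω_n = 1.82 rad/s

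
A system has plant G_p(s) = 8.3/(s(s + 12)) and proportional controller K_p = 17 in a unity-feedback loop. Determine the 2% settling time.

T_s ≈ 0.667 s

The closed-loop denominator s² + 12s + 141.1 gives ω_n = √141.1 = 11.88 and ζ = 12/(2ω_n) = 0.5051.
2% settling time T_s ≈ 4/(ζω_n) = 4/6 = 0.667 s.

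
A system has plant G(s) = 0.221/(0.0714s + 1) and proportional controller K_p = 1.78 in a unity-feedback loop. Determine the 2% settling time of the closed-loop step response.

T_s ≈ 0.205 s

Closed loop: T(s) = K_p·G/(1+K_p·G) = 0.3934/(0.0714s + 1 + 0.3934), with pole at s = −(1 + 0.3934)/0.0714 = −19.52.
τ = 1/19.52 = 0.05124 s, so 2% settling time ≈ 4τ = 0.205 s.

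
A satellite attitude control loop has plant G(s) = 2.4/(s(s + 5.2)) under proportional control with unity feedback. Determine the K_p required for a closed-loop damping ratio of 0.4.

Closed-loop characteristic equation: s² + 5.2s + K_p·2.4 = 0.
So ω_n = √(2.4K_p) and 2ζω_n = 5.2, giving ζ = 5.2/(2√(2.4K_p)).
Setting ζ = 0.4: √(2.4K_p) = 5.2/(2·0.4) = 6.5, so K_p = 42.25/2.4 = 17.6.

K_p = 17.6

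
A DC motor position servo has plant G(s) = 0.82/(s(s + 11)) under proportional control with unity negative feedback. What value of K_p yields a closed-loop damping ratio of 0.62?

Closed-loop characteristic equation: s² + 11s + K_p·0.82 = 0.
So ω_n = √(0.82K_p) and 2ζω_n = 11, giving ζ = 11/(2√(0.82K_p)).
Setting ζ = 0.62: √(0.82K_p) = 11/(2·0.62) = 8.871, so K_p = 78.69/0.82 = 96.

K_p = 96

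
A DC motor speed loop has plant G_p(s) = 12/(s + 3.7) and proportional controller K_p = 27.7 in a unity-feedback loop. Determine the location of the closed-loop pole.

Closed-loop transfer function: T(s) = K_p·G_p(s)/(1 + K_p·G_p(s)) = 332.4/(s + 3.7 + 332.4) = 332.4/(s + 336.1).
The closed-loop pole is at s = −336.1.

s = -336.1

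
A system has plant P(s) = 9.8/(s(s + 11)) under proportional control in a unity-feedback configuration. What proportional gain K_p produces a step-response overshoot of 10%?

K_p = 8.83

From %OS = 100·exp(−πζ/√(1−ζ²)) = 10%, ζ = −ln(0.1)/√(π²+ln²(0.1)) = 0.5912.
Characteristic equation s² + 11s + 9.8K_p = 0 gives ζ = 11/(2√(9.8K_p)).
Setting ζ = 0.5912: √(9.8K_p) = 11/(2·0.5912) = 9.304, so K_p = 86.56/9.8 = 8.83.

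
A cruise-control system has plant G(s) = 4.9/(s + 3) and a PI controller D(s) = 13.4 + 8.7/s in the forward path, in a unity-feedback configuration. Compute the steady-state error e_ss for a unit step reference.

0

The open loop D(s)G(s) has a pole at the origin (type 1), so the static position error constant is infinite and e_ss = 1/(1+∞) = 0.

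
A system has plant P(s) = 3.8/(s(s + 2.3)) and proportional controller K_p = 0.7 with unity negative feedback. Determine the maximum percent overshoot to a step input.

4.4%

From 1 + K_pP(s) = 0: s² + 2.3s + 2.66 = 0 ⇒ ω_n = 1.631, ζ = 0.7051.
%OS = 100·exp(−πζ/√(1−ζ²)) = 100·exp(−π·0.7051/√0.5028) = 4.4%.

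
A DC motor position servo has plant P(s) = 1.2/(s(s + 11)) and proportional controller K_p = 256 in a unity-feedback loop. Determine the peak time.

Closed-loop characteristic equation: s² + 11s + 307.2 = 0, so ω_n = 17.53 rad/s and ζ = 11/(2·17.53) = 0.3138.
Damped frequency ω_d = ω_n√(1−ζ²) = 16.64 rad/s, so peak time T_p = π/ω_d = 0.189 s.

T_p = 0.189 s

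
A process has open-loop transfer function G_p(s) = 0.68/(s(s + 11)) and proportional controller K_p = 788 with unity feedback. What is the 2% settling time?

T_s ≈ 0.727 s

Closed-loop characteristic equation: s² + 11s + 535.8 = 0, so ω_n = 23.15 rad/s and ζ = 11/(2·23.15) = 0.2376.
2% settling time T_s ≈ 4/(ζω_n) = 4/5.5 = 0.727 s.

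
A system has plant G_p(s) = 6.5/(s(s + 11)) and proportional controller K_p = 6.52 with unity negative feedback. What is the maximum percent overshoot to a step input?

0.7%

The closed-loop denominator s² + 11s + 42.38 gives ω_n = √42.38 = 6.51 and ζ = 11/(2ω_n) = 0.8449.
%OS = 100·exp(−πζ/√(1−ζ²)) = 100·exp(−π·0.8449/√0.2862) = 0.7%.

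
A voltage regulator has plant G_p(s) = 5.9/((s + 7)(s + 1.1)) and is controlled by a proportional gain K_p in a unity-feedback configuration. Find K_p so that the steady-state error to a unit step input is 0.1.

K_p = 11.7

Steady-state error for a unit step on this type-0 loop is 1/(1 + K_p·G_p(0)).
G_p(0) = 0.7662. Require 1/(1 + K_p·0.7662) = 0.1, so 1 + 0.7662·K_p = 10.
K_p = (10 − 1)/0.7662 = 11.7.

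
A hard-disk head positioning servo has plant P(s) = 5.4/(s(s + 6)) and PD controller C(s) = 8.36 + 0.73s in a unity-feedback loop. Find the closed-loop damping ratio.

ζ = 0.74

Forward path: (8.36 + 0.73s)·5.4/(s(s+6)). The closed-loop characteristic equation is s² + (6 + 5.4·0.73)s + 5.4·8.36 = 0.
That is s² + 9.942s + 45.14 = 0, so ω_n = 6.719 rad/s and ζ = 9.942/(2·6.719) = 0.7399.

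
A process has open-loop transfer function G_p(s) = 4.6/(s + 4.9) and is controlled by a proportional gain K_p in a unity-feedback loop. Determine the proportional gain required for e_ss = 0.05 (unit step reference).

K_p = 20.2

For a type-0 loop with proportional control, e_ss = 1/(1 + K_p·G_p(0)).
G_p(0) = 0.9388. Require 1/(1 + K_p·0.9388) = 0.05, so 1 + 0.9388·K_p = 20.
K_p = (20 − 1)/0.9388 = 20.2.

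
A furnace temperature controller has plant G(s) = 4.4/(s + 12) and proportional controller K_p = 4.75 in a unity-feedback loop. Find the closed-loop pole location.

s = -32.9

Closed-loop transfer function: T(s) = K_p·G(s)/(1 + K_p·G(s)) = 20.9/(s + 12 + 20.9) = 20.9/(s + 32.9).
The closed-loop pole is at s = −32.9.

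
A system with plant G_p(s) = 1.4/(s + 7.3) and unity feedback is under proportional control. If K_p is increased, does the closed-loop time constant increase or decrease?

decrease

The closed-loop bandwidth 7.3+K_p·1.4 grows with K_p, so τ shrinks.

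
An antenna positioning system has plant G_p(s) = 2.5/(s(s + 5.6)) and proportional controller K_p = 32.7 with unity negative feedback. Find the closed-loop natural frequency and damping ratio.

ω_n = 9.04 rad/s, ζ = 0.31

1 + K_p·G_p(s) = 0 gives s² + 5.6s + 81.75 = 0.
So ω_n² = 81.75 ⇒ ω_n = 9.042 rad/s, and ζ = 5.6/(2ω_n) = 0.31.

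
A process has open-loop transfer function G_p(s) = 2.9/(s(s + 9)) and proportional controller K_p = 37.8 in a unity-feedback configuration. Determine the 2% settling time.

From 1 + K_pG_p(s) = 0: s² + 9s + 109.6 = 0 ⇒ ω_n = 10.47, ζ = 0.4298.
2% settling time T_s ≈ 4/(ζω_n) = 4/4.5 = 0.889 s.

T_s ≈ 0.889 s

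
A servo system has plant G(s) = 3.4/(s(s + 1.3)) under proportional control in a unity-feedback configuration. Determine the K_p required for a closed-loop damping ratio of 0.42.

K_p = 0.704

Closed-loop characteristic equation: s² + 1.3s + K_p·3.4 = 0.
So ω_n = √(3.4K_p) and 2ζω_n = 1.3, giving ζ = 1.3/(2√(3.4K_p)).
Setting ζ = 0.42: √(3.4K_p) = 1.3/(2·0.42) = 1.548, so K_p = 2.395/3.4 = 0.704.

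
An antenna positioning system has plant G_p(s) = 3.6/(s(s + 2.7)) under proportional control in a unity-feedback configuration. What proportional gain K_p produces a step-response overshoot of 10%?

From %OS = 100·exp(−πζ/√(1−ζ²)) = 10%, ζ = −ln(0.1)/√(π²+ln²(0.1)) = 0.5912.
Characteristic equation s² + 2.7s + 3.6K_p = 0 gives ζ = 2.7/(2√(3.6K_p)).
Setting ζ = 0.5912: √(3.6K_p) = 2.7/(2·0.5912) = 2.284, so K_p = 5.215/3.6 = 1.45.

K_p = 1.45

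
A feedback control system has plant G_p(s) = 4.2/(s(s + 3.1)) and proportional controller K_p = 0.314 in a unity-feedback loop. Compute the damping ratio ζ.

ζ = 1.35

1 + K_p·G_p(s) = 0 gives s² + 3.1s + 1.319 = 0.
Matching s² + 2ζω_n s + ω_n²: ω_n = √1.319 = 1.148 rad/s and 2ζω_n = 3.1, so ζ = 3.1/(2·1.148) = 1.35.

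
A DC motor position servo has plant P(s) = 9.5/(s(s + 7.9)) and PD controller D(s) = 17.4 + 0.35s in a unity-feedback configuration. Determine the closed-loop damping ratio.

Forward path: (17.4 + 0.35s)·9.5/(s(s+7.9)). The closed-loop characteristic equation is s² + (7.9 + 9.5·0.35)s + 9.5·17.4 = 0.
That is s² + 11.22s + 165.3 = 0, so ω_n = 12.86 rad/s and ζ = 11.22/(2·12.86) = 0.4365.

ζ = 0.437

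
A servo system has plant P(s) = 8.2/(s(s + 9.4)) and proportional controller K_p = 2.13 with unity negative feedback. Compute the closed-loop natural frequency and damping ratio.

With unity feedback the closed-loop characteristic equation is s² + 9.4s + 2.13·8.2 = s² + 9.4s + 17.47 = 0.
Matching s² + 2ζω_n s + ω_n²: ω_n = √17.47 = 4.179 rad/s and 2ζω_n = 9.4, so ζ = 9.4/(2·4.179) = 1.12.

ω_n = 4.18 rad/s, ζ = 1.12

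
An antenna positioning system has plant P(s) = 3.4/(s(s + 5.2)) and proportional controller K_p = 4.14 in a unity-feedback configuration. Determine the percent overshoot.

4.88%

From 1 + K_pP(s) = 0: s² + 5.2s + 14.08 = 0 ⇒ ω_n = 3.752, ζ = 0.693.
%OS = 100·exp(−πζ/√(1−ζ²)) = 100·exp(−π·0.693/√0.5197) = 4.88%.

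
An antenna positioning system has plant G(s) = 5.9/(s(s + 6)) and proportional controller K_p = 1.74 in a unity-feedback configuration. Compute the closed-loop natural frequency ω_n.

The closed-loop denominator is s(s+6) + 1.74·5.9 = s² + 6s + 10.27.
So ω_n² = 10.27 ⇒ ω_n = 3.204 rad/s, and ζ = 6/(2ω_n) = 0.936.

ω_n = 3.2 rad/s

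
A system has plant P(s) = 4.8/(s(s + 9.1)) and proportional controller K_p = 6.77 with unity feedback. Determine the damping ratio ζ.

ζ = 0.798

1 + K_p·P(s) = 0 gives s² + 9.1s + 32.5 = 0.
Matching s² + 2ζω_n s + ω_n²: ω_n = √32.5 = 5.701 rad/s and 2ζω_n = 9.1, so ζ = 9.1/(2·5.701) = 0.798.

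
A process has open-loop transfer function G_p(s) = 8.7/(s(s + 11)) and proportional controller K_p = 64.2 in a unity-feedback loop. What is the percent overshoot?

Closed-loop characteristic equation: s² + 11s + 558.5 = 0, so ω_n = 23.63 rad/s and ζ = 11/(2·23.63) = 0.2327.
%OS = 100·exp(−πζ/√(1−ζ²)) = 100·exp(−π·0.2327/√0.9458) = 47.2%.

47.2%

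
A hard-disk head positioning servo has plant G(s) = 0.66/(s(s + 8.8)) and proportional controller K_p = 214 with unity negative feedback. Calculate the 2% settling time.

Closed-loop characteristic equation: s² + 8.8s + 141.2 = 0, so ω_n = 11.88 rad/s and ζ = 8.8/(2·11.88) = 0.3702.
2% settling time T_s ≈ 4/(ζω_n) = 4/4.4 = 0.909 s.

T_s ≈ 0.909 s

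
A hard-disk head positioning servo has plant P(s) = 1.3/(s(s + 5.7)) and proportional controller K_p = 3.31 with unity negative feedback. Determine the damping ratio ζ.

The closed-loop denominator is s(s+5.7) + 3.31·1.3 = s² + 5.7s + 4.303.
So ω_n² = 4.303 ⇒ ω_n = 2.074 rad/s, and ζ = 5.7/(2ω_n) = 1.37.

ζ = 1.37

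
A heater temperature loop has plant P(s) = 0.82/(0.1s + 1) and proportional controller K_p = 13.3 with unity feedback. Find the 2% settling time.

Closed loop: T(s) = K_p·P/(1+K_p·P) = 10.91/(0.1s + 1 + 10.91), with pole at s = −(1 + 10.91)/0.1 = −119.1.
τ = 1/119.1 = 0.008399 s, so 2% settling time ≈ 4τ = 0.0336 s.

T_s ≈ 0.0336 s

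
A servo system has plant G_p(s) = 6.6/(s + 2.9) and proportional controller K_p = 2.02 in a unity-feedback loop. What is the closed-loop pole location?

Closed-loop transfer function: T(s) = K_p·G_p(s)/(1 + K_p·G_p(s)) = 13.33/(s + 2.9 + 13.33) = 13.33/(s + 16.23).
The closed-loop pole is at s = −16.23.

s = -16.23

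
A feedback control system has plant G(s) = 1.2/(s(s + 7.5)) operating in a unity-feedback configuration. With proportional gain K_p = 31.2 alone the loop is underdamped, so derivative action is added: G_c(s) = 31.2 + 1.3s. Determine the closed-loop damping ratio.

ζ = 0.74

Forward path: (31.2 + 1.3s)·1.2/(s(s+7.5)). The closed-loop characteristic equation is s² + (7.5 + 1.2·1.3)s + 1.2·31.2 = 0.
That is s² + 9.06s + 37.44 = 0, so ω_n = 6.119 rad/s and ζ = 9.06/(2·6.119) = 0.7403.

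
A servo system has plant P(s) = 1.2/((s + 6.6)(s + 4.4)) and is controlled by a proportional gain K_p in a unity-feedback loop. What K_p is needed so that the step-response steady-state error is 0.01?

K_p = 2400

Steady-state error for a unit step on this type-0 loop is 1/(1 + K_p·P(0)).
P(0) = 0.04132. Require 1/(1 + K_p·0.04132) = 0.01, so 1 + 0.04132·K_p = 100.
K_p = (100 − 1)/0.04132 = 2400.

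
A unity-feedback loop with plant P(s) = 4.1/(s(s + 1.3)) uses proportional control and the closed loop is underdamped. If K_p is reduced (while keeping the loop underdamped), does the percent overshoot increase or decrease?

decrease

ζ = 1.3/(2√(4.1K_p)) rises as K_p falls; higher damping means less overshoot.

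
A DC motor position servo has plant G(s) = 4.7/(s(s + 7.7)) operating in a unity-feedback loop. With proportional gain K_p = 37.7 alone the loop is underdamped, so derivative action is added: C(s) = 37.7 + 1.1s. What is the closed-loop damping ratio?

ζ = 0.483

Forward path: (37.7 + 1.1s)·4.7/(s(s+7.7)). The closed-loop characteristic equation is s² + (7.7 + 4.7·1.1)s + 4.7·37.7 = 0.
That is s² + 12.87s + 177.2 = 0, so ω_n = 13.31 rad/s and ζ = 12.87/(2·13.31) = 0.4834.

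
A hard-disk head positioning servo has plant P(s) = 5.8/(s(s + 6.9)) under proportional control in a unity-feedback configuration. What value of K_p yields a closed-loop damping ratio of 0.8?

K_p = 3.21

Closed-loop characteristic equation: s² + 6.9s + K_p·5.8 = 0.
So ω_n = √(5.8K_p) and 2ζω_n = 6.9, giving ζ = 6.9/(2√(5.8K_p)).
Setting ζ = 0.8: √(5.8K_p) = 6.9/(2·0.8) = 4.312, so K_p = 18.6/5.8 = 3.21.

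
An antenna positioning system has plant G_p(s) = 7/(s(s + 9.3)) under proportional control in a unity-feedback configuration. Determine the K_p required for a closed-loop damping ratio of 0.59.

K_p = 8.87

Closed-loop characteristic equation: s² + 9.3s + K_p·7 = 0.
So ω_n = √(7K_p) and 2ζω_n = 9.3, giving ζ = 9.3/(2√(7K_p)).
Setting ζ = 0.59: √(7K_p) = 9.3/(2·0.59) = 7.881, so K_p = 62.12/7 = 8.87.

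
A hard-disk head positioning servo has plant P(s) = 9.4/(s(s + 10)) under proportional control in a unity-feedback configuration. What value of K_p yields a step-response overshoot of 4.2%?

From %OS = 100·exp(−πζ/√(1−ζ²)) = 4.2%, ζ = −ln(0.042)/√(π²+ln²(0.042)) = 0.7103.
Characteristic equation s² + 10s + 9.4K_p = 0 gives ζ = 10/(2√(9.4K_p)).
Setting ζ = 0.7103: √(9.4K_p) = 10/(2·0.7103) = 7.039, so K_p = 49.55/9.4 = 5.27.

K_p = 5.27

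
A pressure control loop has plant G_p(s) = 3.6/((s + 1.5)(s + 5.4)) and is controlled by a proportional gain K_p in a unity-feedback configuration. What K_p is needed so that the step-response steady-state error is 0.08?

K_p = 25.9

The loop is type 0, so e_ss(step) = 1/(1 + K_pos) with K_pos = K_p·G_p(0).
G_p(0) = 0.4444. Require 1/(1 + K_p·0.4444) = 0.08, so 1 + 0.4444·K_p = 12.5.
K_p = (12.5 − 1)/0.4444 = 25.9.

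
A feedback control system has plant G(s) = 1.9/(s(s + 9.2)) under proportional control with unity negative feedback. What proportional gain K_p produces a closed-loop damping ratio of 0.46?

Closed-loop characteristic equation: s² + 9.2s + K_p·1.9 = 0.
So ω_n = √(1.9K_p) and 2ζω_n = 9.2, giving ζ = 9.2/(2√(1.9K_p)).
Setting ζ = 0.46: √(1.9K_p) = 9.2/(2·0.46) = 10, so K_p = 100/1.9 = 52.6.

K_p = 52.6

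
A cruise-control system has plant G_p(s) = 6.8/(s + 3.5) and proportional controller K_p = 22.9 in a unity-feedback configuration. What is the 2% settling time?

Closed-loop transfer function: T(s) = K_p·G_p(s)/(1 + K_p·G_p(s)) = 155.7/(s + 3.5 + 155.7) = 155.7/(s + 159.2).
Time constant τ = 1/159.2 = 0.006281 s, so the 2% settling time is about 4τ = 0.0251 s.

T_s ≈ 0.0251 s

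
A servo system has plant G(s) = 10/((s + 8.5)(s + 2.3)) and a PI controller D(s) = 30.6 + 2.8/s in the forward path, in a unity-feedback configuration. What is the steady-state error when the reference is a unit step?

The open loop D(s)G(s) has a pole at the origin (type 1), so the static position error constant is infinite and e_ss = 1/(1+∞) = 0.

0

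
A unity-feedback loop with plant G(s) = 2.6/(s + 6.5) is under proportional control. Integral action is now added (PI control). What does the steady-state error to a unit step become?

0

Adding integral action puts a pole at s = 0 in the forward path, raising the system type to 1; a type-1 loop has zero steady-state error to a step.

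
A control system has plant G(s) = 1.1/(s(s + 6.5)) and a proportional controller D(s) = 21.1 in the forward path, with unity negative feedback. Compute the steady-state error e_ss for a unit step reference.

The open loop D(s)G(s) has a pole at the origin (type 1), so the static position error constant is infinite and e_ss = 1/(1+∞) = 0.

0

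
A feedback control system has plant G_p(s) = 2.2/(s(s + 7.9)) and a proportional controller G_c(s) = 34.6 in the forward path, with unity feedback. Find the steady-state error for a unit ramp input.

0.104

The loop has one pole at the origin (type 1). Velocity error constant K_v = lim_{s→0} s·G_c(s)G_p(s) = 34.6·2.2/7.9 = 9.635.
Steady-state error to a unit ramp: e_ss = 1/K_v = 0.104.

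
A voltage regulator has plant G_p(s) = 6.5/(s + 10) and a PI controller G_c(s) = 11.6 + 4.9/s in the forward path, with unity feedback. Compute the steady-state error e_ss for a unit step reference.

0

The open loop G_c(s)G_p(s) has a pole at the origin (type 1), so the static position error constant is infinite and e_ss = 1/(1+∞) = 0.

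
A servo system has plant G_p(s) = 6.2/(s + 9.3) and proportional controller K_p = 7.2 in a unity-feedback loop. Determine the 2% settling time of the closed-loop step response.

T_s ≈ 0.0742 s

Closed-loop transfer function: T(s) = K_p·G_p(s)/(1 + K_p·G_p(s)) = 44.64/(s + 9.3 + 44.64) = 44.64/(s + 53.94).
Time constant τ = 1/53.94 = 0.01854 s, so the 2% settling time is about 4τ = 0.0742 s.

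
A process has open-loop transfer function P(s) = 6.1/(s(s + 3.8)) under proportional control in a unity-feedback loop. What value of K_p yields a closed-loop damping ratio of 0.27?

K_p = 8.12

Closed-loop characteristic equation: s² + 3.8s + K_p·6.1 = 0.
So ω_n = √(6.1K_p) and 2ζω_n = 3.8, giving ζ = 3.8/(2√(6.1K_p)).
Setting ζ = 0.27: √(6.1K_p) = 3.8/(2·0.27) = 7.037, so K_p = 49.52/6.1 = 8.12.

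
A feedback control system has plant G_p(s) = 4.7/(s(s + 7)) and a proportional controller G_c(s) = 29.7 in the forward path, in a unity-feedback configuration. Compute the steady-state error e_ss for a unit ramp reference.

The loop has one pole at the origin (type 1). Velocity error constant K_v = lim_{s→0} s·G_c(s)G_p(s) = 29.7·4.7/7 = 19.94.
Steady-state error to a unit ramp: e_ss = 1/K_v = 0.0501.

0.0501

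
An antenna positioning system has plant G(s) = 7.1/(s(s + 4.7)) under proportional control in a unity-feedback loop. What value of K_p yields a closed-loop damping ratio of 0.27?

K_p = 10.7

Closed-loop characteristic equation: s² + 4.7s + K_p·7.1 = 0.
So ω_n = √(7.1K_p) and 2ζω_n = 4.7, giving ζ = 4.7/(2√(7.1K_p)).
Setting ζ = 0.27: √(7.1K_p) = 4.7/(2·0.27) = 8.704, so K_p = 75.75/7.1 = 10.7.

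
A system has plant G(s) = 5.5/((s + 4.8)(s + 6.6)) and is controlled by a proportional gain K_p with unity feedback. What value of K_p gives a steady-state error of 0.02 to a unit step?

For a type-0 loop with proportional control, e_ss = 1/(1 + K_p·G(0)).
G(0) = 0.1736. Require 1/(1 + K_p·0.1736) = 0.02, so 1 + 0.1736·K_p = 50.
K_p = (50 − 1)/0.1736 = 282.

K_p = 282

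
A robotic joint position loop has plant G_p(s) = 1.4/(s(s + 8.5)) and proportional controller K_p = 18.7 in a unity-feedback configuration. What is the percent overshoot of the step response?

From 1 + K_pG_p(s) = 0: s² + 8.5s + 26.18 = 0 ⇒ ω_n = 5.117, ζ = 0.8306.
%OS = 100·exp(−πζ/√(1−ζ²)) = 100·exp(−π·0.8306/√0.3101) = 0.922%.

0.922%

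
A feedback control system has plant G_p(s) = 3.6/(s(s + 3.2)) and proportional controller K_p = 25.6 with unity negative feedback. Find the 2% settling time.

From 1 + K_pG_p(s) = 0: s² + 3.2s + 92.16 = 0 ⇒ ω_n = 9.6, ζ = 0.1667.
2% settling time T_s ≈ 4/(ζω_n) = 4/1.6 = 2.5 s.

T_s ≈ 2.5 s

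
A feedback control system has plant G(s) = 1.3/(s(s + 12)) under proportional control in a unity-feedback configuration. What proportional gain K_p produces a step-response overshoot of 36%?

From %OS = 100·exp(−πζ/√(1−ζ²)) = 36%, ζ = −ln(0.36)/√(π²+ln²(0.36)) = 0.3093.
Characteristic equation s² + 12s + 1.3K_p = 0 gives ζ = 12/(2√(1.3K_p)).
Setting ζ = 0.3093: √(1.3K_p) = 12/(2·0.3093) = 19.4, so K_p = 376.4/1.3 = 290.

K_p = 290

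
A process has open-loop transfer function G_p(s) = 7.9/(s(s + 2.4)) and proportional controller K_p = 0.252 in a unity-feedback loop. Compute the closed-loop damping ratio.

With unity feedback the closed-loop characteristic equation is s² + 2.4s + 0.252·7.9 = s² + 2.4s + 1.991 = 0.
Matching s² + 2ζω_n s + ω_n²: ω_n = √1.991 = 1.411 rad/s and 2ζω_n = 2.4, so ζ = 2.4/(2·1.411) = 0.85.

ζ = 0.85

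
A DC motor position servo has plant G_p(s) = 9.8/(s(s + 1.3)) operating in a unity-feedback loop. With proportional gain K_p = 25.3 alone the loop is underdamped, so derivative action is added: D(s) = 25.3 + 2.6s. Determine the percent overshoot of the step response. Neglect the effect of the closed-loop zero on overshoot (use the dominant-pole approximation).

Forward path: (25.3 + 2.6s)·9.8/(s(s+1.3)). The closed-loop characteristic equation is s² + (1.3 + 9.8·2.6)s + 9.8·25.3 = 0.
That is s² + 26.78s + 247.9 = 0, so ω_n = 15.75 rad/s and ζ = 26.78/(2·15.75) = 0.8504.
%OS = 100·exp(−πζ/√(1−ζ²)) = 0.624%.

0.624%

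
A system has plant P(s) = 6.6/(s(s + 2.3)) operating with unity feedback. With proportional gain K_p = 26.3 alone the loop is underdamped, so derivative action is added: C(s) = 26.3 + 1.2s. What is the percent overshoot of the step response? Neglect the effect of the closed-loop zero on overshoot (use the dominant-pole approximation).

26.7%

Forward path: (26.3 + 1.2s)·6.6/(s(s+2.3)). The closed-loop characteristic equation is s² + (2.3 + 6.6·1.2)s + 6.6·26.3 = 0.
That is s² + 10.22s + 173.6 = 0, so ω_n = 13.17 rad/s and ζ = 10.22/(2·13.17) = 0.3879.
%OS = 100·exp(−πζ/√(1−ζ²)) = 26.7%.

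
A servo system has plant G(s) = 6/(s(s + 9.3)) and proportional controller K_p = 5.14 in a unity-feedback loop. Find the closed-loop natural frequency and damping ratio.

ω_n = 5.55 rad/s, ζ = 0.837

1 + K_p·G(s) = 0 gives s² + 9.3s + 30.84 = 0.
So ω_n² = 30.84 ⇒ ω_n = 5.553 rad/s, and ζ = 9.3/(2ω_n) = 0.837.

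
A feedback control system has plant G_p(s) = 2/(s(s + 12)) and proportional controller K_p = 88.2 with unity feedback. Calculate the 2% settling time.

T_s ≈ 0.667 s

Closed-loop characteristic equation: s² + 12s + 176.4 = 0, so ω_n = 13.28 rad/s and ζ = 12/(2·13.28) = 0.4518.
2% settling time T_s ≈ 4/(ζω_n) = 4/6 = 0.667 s.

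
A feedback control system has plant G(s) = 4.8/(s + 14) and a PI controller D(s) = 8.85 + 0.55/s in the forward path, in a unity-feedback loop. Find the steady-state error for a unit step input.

0

The open loop D(s)G(s) has a pole at the origin (type 1), so the static position error constant is infinite and e_ss = 1/(1+∞) = 0.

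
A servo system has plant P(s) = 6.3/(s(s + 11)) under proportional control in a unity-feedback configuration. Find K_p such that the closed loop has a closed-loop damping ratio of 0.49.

Closed-loop characteristic equation: s² + 11s + K_p·6.3 = 0.
So ω_n = √(6.3K_p) and 2ζω_n = 11, giving ζ = 11/(2√(6.3K_p)).
Setting ζ = 0.49: √(6.3K_p) = 11/(2·0.49) = 11.22, so K_p = 126/6.3 = 20.

K_p = 20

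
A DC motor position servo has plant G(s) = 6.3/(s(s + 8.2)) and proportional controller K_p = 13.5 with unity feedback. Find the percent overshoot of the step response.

Closed-loop characteristic equation: s² + 8.2s + 85.05 = 0, so ω_n = 9.222 rad/s and ζ = 8.2/(2·9.222) = 0.4446.
%OS = 100·exp(−πζ/√(1−ζ²)) = 100·exp(−π·0.4446/√0.8024) = 21%.

21%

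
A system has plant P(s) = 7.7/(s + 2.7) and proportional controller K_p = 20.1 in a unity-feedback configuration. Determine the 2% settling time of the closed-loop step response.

T_s ≈ 0.0254 s

Closed-loop transfer function: T(s) = K_p·P(s)/(1 + K_p·P(s)) = 154.8/(s + 2.7 + 154.8) = 154.8/(s + 157.5).
Time constant τ = 1/157.5 = 0.00635 s, so the 2% settling time is about 4τ = 0.0254 s.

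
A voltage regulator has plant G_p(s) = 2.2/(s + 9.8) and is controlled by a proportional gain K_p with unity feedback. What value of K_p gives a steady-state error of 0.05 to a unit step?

K_p = 84.6

Steady-state error for a unit step on this type-0 loop is 1/(1 + K_p·G_p(0)).
G_p(0) = 0.2245. Require 1/(1 + K_p·0.2245) = 0.05, so 1 + 0.2245·K_p = 20.
K_p = (20 − 1)/0.2245 = 84.6.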